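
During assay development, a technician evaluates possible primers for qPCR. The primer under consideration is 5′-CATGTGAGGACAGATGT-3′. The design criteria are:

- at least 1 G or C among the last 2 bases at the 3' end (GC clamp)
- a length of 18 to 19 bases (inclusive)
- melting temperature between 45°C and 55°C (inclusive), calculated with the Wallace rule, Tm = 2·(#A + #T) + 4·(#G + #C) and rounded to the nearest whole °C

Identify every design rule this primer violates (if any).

Fails: length.

Base counts: A=5, T=4, G=6, C=2 (length 17).
GC clamp: 3' end GT has 1 G/C ✓
length: length 17, outside 18–19 ✗
Tm: Tm = 2·9 + 4·8 = 50°C ✓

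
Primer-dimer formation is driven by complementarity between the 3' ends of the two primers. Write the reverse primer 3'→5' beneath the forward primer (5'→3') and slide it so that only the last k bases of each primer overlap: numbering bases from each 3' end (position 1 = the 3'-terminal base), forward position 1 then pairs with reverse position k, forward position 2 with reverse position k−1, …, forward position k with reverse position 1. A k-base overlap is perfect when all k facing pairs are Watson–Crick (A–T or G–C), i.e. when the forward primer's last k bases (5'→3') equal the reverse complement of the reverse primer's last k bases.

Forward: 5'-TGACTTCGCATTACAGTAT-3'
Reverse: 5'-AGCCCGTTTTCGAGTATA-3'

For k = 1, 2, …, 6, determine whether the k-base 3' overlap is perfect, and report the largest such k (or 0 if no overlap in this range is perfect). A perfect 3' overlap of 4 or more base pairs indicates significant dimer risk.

Last 6 bases (5'→3') — forward …CAGTAT, reverse …AGTATA.
Reverse complement of the reverse primer's last 6 bases: TATACT; its first k bases are the reverse complement of the reverse primer's last k bases, so a perfect k-base overlap needs the forward primer's last k bases to equal them.
Comparing (forward last k vs required): k=1: T vs T ✓; k=2: AT vs TA ✗; k=3: TAT vs TAT ✓; k=4: GTAT vs TATA ✗; k=5: AGTAT vs TATAC ✗; k=6: CAGTAT vs TATACT ✗.
Perfect overlaps at k = 1, 3; the largest is 3.

Longest perfect overlap: 3 complementary base pairs; below the dimer-risk threshold (threshold 4).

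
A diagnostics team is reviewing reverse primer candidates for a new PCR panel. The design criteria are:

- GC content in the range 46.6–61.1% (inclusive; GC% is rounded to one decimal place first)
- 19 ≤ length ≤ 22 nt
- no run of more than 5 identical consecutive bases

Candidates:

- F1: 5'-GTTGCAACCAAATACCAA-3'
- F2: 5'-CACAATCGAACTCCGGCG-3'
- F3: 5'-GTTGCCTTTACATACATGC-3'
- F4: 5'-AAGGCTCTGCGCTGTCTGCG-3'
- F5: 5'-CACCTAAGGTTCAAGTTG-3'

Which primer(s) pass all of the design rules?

F1 (18 nt, A=8 T=3 G=2 C=5): GC 7/18 = 38.9%, outside 46.6–61.1% ✗; length 18, outside 19–22 ✗; longest run = 3 ✓ — fails.
F2 (18 nt, A=5 T=2 G=4 C=7): GC 11/18 = 61.1% ✓; length 18, outside 19–22 ✗; longest run = 2 ✓ — fails.
F3 (19 nt, A=4 T=7 G=3 C=5): GC 8/19 = 42.1%, outside 46.6–61.1% ✗; length 19 ✓; longest run = 3 ✓ — fails.
F4 (20 nt, A=2 T=5 G=7 C=6): GC 13/20 = 65.0%, outside 46.6–61.1% ✗; length 20 ✓; longest run = 2 ✓ — fails.
F5 (18 nt, A=5 T=5 G=4 C=4): GC 8/18 = 44.4%, outside 46.6–61.1% ✗; length 18, outside 19–22 ✗; longest run = 2 ✓ — fails.

None of the candidates satisfy all criteria.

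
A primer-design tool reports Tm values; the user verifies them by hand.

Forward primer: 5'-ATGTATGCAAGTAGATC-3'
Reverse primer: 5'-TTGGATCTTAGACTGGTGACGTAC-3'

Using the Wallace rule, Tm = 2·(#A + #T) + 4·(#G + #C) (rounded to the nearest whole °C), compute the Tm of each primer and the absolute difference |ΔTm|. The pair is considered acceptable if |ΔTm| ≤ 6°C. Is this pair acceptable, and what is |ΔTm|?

|ΔTm| = 24°C; the pair is not acceptable.

Forward: A=6 T=5 G=4 C=2 → Tm = 2·11 + 4·6 = 46°C.
Reverse: A=5 T=8 G=7 C=4 → Tm = 2·13 + 4·11 = 70°C.
|ΔTm| = |46 − 70| = 24°C, > 6°C.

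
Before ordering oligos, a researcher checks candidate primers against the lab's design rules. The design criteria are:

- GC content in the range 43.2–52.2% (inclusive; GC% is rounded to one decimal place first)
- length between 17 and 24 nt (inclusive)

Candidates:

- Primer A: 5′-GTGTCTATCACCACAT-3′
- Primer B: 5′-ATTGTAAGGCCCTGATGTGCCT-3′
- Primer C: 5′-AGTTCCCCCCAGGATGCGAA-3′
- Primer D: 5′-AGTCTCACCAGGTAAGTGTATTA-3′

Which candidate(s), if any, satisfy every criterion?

Primer A (16 nt, A=4 T=5 G=2 C=5): GC 7/16 = 43.8% ✓; length 16, outside 17–24 ✗ — fails.
Primer B (22 nt, A=4 T=7 G=6 C=5): GC 11/22 = 50.0% ✓; length 22 ✓ — passes.
Primer C (20 nt, A=5 T=3 G=5 C=7): GC 12/20 = 60.0%, outside 43.2–52.2% ✗; length 20 ✓ — fails.
Primer D (23 nt, A=7 T=7 G=5 C=4): GC 9/23 = 39.1%, outside 43.2–52.2% ✗; length 23 ✓ — fails.

Primer B only.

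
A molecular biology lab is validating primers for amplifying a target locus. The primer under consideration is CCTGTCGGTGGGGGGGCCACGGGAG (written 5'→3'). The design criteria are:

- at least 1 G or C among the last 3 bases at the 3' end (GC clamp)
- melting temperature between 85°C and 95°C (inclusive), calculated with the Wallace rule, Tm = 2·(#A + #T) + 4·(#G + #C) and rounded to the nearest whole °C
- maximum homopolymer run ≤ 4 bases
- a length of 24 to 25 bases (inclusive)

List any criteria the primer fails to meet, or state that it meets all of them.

Fails: homopolymer run.

Base counts: A=2, T=3, G=14, C=6 (length 25).
GC clamp: 3' end GAG has 2 G/C ✓
Tm: Tm = 2·5 + 4·20 = 90°C ✓
homopolymer run: longest run = 7, exceeds 4 ✗
length: length 25 ✓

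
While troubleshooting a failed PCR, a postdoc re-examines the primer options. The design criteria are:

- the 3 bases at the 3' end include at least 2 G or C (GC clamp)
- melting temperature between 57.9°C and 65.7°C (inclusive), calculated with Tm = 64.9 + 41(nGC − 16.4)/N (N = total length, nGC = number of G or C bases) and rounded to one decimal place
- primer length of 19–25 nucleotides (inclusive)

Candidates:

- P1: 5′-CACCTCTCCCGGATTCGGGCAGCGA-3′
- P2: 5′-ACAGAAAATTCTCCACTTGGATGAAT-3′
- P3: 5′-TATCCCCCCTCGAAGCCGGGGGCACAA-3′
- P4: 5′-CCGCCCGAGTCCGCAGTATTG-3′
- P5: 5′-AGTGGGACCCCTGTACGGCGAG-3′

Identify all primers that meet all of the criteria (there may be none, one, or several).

P1 (25 nt, A=4 T=4 G=7 C=10): 3' end CGA has 2 G/C ✓; Tm = 64.9 + 41·(17 − 16.4)/25 = 65.9°C, outside 57.9–65.7°C ✗; length 25 ✓ — fails.
P2 (26 nt, A=10 T=7 G=4 C=5): 3' end AAT has 0 G/C, need ≥2 ✗; Tm = 64.9 + 41·(9 − 16.4)/26 = 53.2°C, outside 57.9–65.7°C ✗; length 26, outside 19–25 ✗ — fails.
P3 (27 nt, A=6 T=3 G=7 C=11): 3' end CAA has 1 G/C, need ≥2 ✗; Tm = 64.9 + 41·(18 − 16.4)/27 = 67.3°C, outside 57.9–65.7°C ✗; length 27, outside 19–25 ✗ — fails.
P4 (21 nt, A=3 T=4 G=6 C=8): 3' end TTG has 1 G/C, need ≥2 ✗; Tm = 64.9 + 41·(14 − 16.4)/21 = 60.2°C ✓; length 21 ✓ — fails.
P5 (22 nt, A=4 T=3 G=9 C=6): 3' end GAG has 2 G/C ✓; Tm = 64.9 + 41·(15 − 16.4)/22 = 62.3°C ✓; length 22 ✓ — passes.

P5 only.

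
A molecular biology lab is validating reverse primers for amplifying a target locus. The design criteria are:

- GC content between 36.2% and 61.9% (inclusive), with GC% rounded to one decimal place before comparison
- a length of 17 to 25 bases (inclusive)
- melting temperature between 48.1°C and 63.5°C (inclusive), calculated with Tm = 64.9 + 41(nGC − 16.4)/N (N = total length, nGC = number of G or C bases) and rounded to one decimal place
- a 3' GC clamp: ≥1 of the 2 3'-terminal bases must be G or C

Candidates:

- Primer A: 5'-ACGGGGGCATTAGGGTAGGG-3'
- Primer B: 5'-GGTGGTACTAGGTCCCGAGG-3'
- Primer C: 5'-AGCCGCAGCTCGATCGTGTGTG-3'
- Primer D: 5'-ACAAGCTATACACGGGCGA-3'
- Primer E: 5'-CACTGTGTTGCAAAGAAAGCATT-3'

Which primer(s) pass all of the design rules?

Primer D only.

Primer A (20 nt, A=4 T=3 G=11 C=2): GC 13/20 = 65.0%, outside 36.2–61.9% ✗; length 20 ✓; Tm = 64.9 + 41·(13 − 16.4)/20 = 57.9°C ✓; 3' end GG has 2 G/C ✓ — fails.
Primer B (20 nt, A=3 T=4 G=9 C=4): GC 13/20 = 65.0%, outside 36.2–61.9% ✗; length 20 ✓; Tm = 64.9 + 41·(13 − 16.4)/20 = 57.9°C ✓; 3' end GG has 2 G/C ✓ — fails.
Primer C (22 nt, A=3 T=5 G=8 C=6): GC 14/22 = 63.6%, outside 36.2–61.9% ✗; length 22 ✓; Tm = 64.9 + 41·(14 − 16.4)/22 = 60.4°C ✓; 3' end TG has 1 G/C ✓ — fails.
Primer D (19 nt, A=7 T=2 G=5 C=5): GC 10/19 = 52.6% ✓; length 19 ✓; Tm = 64.9 + 41·(10 − 16.4)/19 = 51.1°C ✓; 3' end GA has 1 G/C ✓ — passes.
Primer E (23 nt, A=8 T=6 G=5 C=4): GC 9/23 = 39.1% ✓; length 23 ✓; Tm = 64.9 + 41·(9 − 16.4)/23 = 51.7°C ✓; 3' end TT has 0 G/C, need ≥1 ✗ — fails.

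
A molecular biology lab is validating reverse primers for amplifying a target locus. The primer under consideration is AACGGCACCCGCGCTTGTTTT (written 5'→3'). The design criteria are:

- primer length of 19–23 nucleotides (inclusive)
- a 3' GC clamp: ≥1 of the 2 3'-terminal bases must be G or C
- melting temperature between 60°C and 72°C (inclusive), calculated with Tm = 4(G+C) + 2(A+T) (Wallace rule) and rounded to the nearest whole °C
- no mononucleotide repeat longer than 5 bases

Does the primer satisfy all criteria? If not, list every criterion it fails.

Fails: GC clamp.

Base counts: A=3, T=6, G=5, C=7 (length 21).
length: length 21 ✓
GC clamp: 3' end TT has 0 G/C, need ≥1 ✗
Tm: Tm = 2·9 + 4·12 = 66°C ✓
homopolymer run: longest run = 4 ✓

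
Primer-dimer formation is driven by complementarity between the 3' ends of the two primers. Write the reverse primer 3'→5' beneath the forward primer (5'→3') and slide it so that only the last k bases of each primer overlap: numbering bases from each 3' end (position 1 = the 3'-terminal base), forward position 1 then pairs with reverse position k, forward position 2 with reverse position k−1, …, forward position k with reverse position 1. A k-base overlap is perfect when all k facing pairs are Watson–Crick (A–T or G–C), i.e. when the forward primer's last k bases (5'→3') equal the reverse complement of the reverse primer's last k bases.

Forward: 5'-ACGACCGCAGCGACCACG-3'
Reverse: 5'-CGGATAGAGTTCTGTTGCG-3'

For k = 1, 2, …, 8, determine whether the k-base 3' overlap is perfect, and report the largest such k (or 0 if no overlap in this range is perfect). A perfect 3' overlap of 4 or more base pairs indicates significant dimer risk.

Last 8 bases (5'→3') — forward …CGACCACG, reverse …CTGTTGCG.
Reverse complement of the reverse primer's last 8 bases: CGCAACAG; its first k bases are the reverse complement of the reverse primer's last k bases, so a perfect k-base overlap needs the forward primer's last k bases to equal them.
Comparing (forward last k vs required): k=1: G vs C ✗; k=2: CG vs CG ✓; k=3: ACG vs CGC ✗; k=4: CACG vs CGCA ✗; k=5: CCACG vs CGCAA ✗; k=6: ACCACG vs CGCAAC ✗; k=7: GACCACG vs CGCAACA ✗; k=8: CGACCACG vs CGCAACAG ✗.
Only k = 2 is perfect, so the longest perfect 3' overlap is 2.

Longest perfect overlap: 2 complementary base pairs; below the dimer-risk threshold (threshold 4).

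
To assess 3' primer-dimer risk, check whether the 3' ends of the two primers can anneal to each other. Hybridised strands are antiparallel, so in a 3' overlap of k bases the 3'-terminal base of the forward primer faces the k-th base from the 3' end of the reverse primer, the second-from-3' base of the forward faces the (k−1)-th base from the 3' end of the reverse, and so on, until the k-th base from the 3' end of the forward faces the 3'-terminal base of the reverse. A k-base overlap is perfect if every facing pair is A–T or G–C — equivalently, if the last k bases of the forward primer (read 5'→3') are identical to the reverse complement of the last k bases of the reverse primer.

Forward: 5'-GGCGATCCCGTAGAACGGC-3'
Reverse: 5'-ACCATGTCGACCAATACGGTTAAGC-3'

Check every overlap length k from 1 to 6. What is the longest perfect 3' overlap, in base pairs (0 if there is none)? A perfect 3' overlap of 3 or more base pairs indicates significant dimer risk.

Longest perfect overlap: 2 complementary base pairs; below the dimer-risk threshold (threshold 3).

Last 6 bases (5'→3') — forward …AACGGC, reverse …TTAAGC.
Reverse complement of the reverse primer's last 6 bases: GCTTAA; its first k bases are the reverse complement of the reverse primer's last k bases, so a perfect k-base overlap needs the forward primer's last k bases to equal them.
Comparing (forward last k vs required): k=1: C vs G ✗; k=2: GC vs GC ✓; k=3: GGC vs GCT ✗; k=4: CGGC vs GCTT ✗; k=5: ACGGC vs GCTTA ✗; k=6: AACGGC vs GCTTAA ✗.
Only k = 2 is perfect, so the longest perfect 3' overlap is 2.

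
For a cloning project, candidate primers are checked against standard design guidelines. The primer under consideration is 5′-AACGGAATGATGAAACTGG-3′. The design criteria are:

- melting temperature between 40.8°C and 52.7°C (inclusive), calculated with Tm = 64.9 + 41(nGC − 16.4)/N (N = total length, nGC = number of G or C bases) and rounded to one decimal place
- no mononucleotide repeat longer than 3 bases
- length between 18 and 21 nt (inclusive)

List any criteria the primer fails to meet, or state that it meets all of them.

Meets all criteria.

Base counts: A=8, T=3, G=6, C=2 (length 19).
Tm: Tm = 64.9 + 41·(8 − 16.4)/19 = 46.8°C ✓
homopolymer run: longest run = 3 ✓
length: length 19 ✓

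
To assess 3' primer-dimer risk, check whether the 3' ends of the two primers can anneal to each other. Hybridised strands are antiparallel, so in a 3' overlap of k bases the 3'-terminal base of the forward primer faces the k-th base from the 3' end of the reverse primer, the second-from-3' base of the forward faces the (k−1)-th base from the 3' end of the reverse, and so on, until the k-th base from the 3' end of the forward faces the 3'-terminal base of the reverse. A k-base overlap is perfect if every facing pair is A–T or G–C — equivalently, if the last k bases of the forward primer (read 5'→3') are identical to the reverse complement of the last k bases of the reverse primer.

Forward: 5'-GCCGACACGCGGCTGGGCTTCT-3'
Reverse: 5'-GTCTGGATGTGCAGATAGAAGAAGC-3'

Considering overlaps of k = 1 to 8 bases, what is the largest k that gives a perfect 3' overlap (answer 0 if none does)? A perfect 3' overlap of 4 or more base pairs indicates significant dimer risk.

Last 8 bases (5'→3') — forward …GGGCTTCT, reverse …GAAGAAGC.
Reverse complement of the reverse primer's last 8 bases: GCTTCTTC; its first k bases are the reverse complement of the reverse primer's last k bases, so a perfect k-base overlap needs the forward primer's last k bases to equal them.
Comparing (forward last k vs required): k=1: T vs G ✗; k=2: CT vs GC ✗; k=3: TCT vs GCT ✗; k=4: TTCT vs GCTT ✗; k=5: CTTCT vs GCTTC ✗; k=6: GCTTCT vs GCTTCT ✓; k=7: GGCTTCT vs GCTTCTT ✗; k=8: GGGCTTCT vs GCTTCTTC ✗.
Only k = 6 is perfect, so the longest perfect 3' overlap is 6.

Longest perfect overlap: 6 complementary base pairs; significant dimer risk (threshold 4).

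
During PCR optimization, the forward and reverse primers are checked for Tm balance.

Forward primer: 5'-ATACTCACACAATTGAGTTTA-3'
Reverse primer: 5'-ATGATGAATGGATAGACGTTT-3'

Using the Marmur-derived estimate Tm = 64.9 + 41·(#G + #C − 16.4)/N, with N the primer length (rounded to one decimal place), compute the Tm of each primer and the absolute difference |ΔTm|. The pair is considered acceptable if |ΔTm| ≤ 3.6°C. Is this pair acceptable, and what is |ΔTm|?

|ΔTm| = 1.9°C; the pair is acceptable.

Forward: G+C = 6, N = 21 → Tm = 64.9 + 41·(6 − 16.4)/21 = 44.6°C.
Reverse: G+C = 7, N = 21 → Tm = 64.9 + 41·(7 − 16.4)/21 = 46.5°C.
|ΔTm| = |44.6 − 46.5| = 1.9°C, ≤ 3.6°C.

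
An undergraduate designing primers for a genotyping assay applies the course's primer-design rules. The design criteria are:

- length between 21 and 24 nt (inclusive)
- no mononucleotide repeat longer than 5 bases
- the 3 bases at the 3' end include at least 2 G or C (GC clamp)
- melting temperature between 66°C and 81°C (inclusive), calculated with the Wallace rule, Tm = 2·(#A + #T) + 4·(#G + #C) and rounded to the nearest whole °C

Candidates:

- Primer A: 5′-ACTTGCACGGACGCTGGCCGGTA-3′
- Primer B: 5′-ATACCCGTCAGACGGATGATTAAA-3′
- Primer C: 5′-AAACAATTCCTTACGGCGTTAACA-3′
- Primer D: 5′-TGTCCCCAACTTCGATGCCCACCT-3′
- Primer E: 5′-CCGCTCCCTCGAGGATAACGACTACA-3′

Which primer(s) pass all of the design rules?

Primer D only.

Primer A (23 nt, A=4 T=4 G=8 C=7): length 23 ✓; longest run = 2 ✓; 3' end GTA has 1 G/C, need ≥2 ✗; Tm = 2·8 + 4·15 = 76°C ✓ — fails.
Primer B (24 nt, A=9 T=5 G=5 C=5): length 24 ✓; longest run = 3 ✓; 3' end AAA has 0 G/C, need ≥2 ✗; Tm = 2·14 + 4·10 = 68°C ✓ — fails.
Primer C (24 nt, A=9 T=6 G=3 C=6): length 24 ✓; longest run = 3 ✓; 3' end ACA has 1 G/C, need ≥2 ✗; Tm = 2·15 + 4·9 = 66°C ✓ — fails.
Primer D (24 nt, A=4 T=6 G=3 C=11): length 24 ✓; longest run = 4 ✓; 3' end CCT has 2 G/C ✓; Tm = 2·10 + 4·14 = 76°C ✓ — passes.
Primer E (26 nt, A=7 T=4 G=5 C=10): length 26, outside 21–24 ✗; longest run = 3 ✓; 3' end ACA has 1 G/C, need ≥2 ✗; Tm = 2·11 + 4·15 = 82°C, outside 66–81°C ✗ — fails.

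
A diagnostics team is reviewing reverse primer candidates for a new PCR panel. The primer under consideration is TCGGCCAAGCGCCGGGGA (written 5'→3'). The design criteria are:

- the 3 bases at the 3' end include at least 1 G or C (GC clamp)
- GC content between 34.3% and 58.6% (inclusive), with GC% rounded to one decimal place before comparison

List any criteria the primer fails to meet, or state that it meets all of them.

Base counts: A=3, T=1, G=8, C=6 (length 18).
GC clamp: 3' end GGA has 2 G/C ✓
GC content: GC 14/18 = 77.8%, outside 34.3–58.6% ✗

Fails: GC content.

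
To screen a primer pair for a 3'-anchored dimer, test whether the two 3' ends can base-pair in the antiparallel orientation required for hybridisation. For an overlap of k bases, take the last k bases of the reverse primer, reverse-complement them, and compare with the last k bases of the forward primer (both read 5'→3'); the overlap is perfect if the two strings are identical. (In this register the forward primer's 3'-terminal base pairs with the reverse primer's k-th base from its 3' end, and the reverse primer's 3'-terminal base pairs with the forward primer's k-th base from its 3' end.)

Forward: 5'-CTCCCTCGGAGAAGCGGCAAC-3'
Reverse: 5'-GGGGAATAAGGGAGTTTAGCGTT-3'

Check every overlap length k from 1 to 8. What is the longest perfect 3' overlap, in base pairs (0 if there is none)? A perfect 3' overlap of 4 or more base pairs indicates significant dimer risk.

Last 8 bases (5'→3') — forward …GCGGCAAC, reverse …TTAGCGTT.
Reverse complement of the reverse primer's last 8 bases: AACGCTAA; its first k bases are the reverse complement of the reverse primer's last k bases, so a perfect k-base overlap needs the forward primer's last k bases to equal them.
Comparing (forward last k vs required): k=1: C vs A ✗; k=2: AC vs AA ✗; k=3: AAC vs AAC ✓; k=4: CAAC vs AACG ✗; k=5: GCAAC vs AACGC ✗; k=6: GGCAAC vs AACGCT ✗; k=7: CGGCAAC vs AACGCTA ✗; k=8: GCGGCAAC vs AACGCTAA ✗.
Only k = 3 is perfect, so the longest perfect 3' overlap is 3.

Longest perfect overlap: 3 complementary base pairs; below the dimer-risk threshold (threshold 4).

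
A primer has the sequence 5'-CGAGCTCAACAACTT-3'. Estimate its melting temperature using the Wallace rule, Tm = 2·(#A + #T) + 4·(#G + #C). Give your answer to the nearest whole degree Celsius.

Base counts: A=5, T=3, G=2, C=5 (length 15).
Tm = 2·(5+3) + 4·(2+5) = 2·8 + 4·7 = 16 + 28 = 44°C.

44°C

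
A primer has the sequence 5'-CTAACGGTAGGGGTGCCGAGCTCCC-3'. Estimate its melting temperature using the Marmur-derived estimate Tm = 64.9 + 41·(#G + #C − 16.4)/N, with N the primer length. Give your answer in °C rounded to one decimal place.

Base counts: A=4, T=4, G=9, C=8; G+C = 17, N = 25.
Tm = 64.9 + 41·(17 − 16.4)/25 = 64.9 + 24.60/25 = 65.9°C.

65.9°C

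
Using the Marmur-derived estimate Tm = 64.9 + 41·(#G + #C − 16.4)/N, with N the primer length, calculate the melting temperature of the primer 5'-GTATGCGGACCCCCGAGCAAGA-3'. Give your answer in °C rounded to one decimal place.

Base counts: A=6, T=2, G=7, C=7; G+C = 14, N = 22.
Tm = 64.9 + 41·(14 − 16.4)/22 = 64.9 + -98.40/22 = 60.4°C.

60.4°C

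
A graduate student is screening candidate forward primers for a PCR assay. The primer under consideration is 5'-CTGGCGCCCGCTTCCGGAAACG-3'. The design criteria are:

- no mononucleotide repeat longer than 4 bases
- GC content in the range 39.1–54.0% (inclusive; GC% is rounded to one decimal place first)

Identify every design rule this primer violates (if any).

Base counts: A=3, T=3, G=7, C=9 (length 22).
homopolymer run: longest run = 3 ✓
GC content: GC 16/22 = 72.7%, outside 39.1–54.0% ✗

Fails: GC content.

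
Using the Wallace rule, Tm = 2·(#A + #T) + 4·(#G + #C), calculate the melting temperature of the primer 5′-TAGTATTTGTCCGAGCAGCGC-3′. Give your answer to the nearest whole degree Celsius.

Base counts: A=4, T=6, G=6, C=5 (length 21).
Tm = 2·(4+6) + 4·(6+5) = 2·10 + 4·11 = 20 + 44 = 64°C.

64°C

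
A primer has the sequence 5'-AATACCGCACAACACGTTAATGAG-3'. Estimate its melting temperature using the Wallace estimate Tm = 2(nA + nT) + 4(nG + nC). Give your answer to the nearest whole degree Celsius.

Base counts: A=10, T=4, G=4, C=6 (length 24).
Tm = 2·(10+4) + 4·(4+6) = 2·14 + 4·10 = 28 + 40 = 68°C.

68°C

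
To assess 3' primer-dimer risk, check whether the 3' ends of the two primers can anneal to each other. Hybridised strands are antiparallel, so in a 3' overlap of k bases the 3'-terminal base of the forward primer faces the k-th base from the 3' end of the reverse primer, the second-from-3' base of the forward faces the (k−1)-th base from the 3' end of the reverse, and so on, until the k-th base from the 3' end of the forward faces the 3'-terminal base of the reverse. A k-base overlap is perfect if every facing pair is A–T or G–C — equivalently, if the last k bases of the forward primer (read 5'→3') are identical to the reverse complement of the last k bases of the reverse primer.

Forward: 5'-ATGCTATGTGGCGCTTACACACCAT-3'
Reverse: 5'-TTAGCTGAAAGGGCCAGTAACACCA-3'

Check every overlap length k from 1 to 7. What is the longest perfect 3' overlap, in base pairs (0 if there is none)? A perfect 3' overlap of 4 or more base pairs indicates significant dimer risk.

Last 7 bases (5'→3') — forward …ACACCAT, reverse …AACACCA.
Reverse complement of the reverse primer's last 7 bases: TGGTGTT; its first k bases are the reverse complement of the reverse primer's last k bases, so a perfect k-base overlap needs the forward primer's last k bases to equal them.
Comparing (forward last k vs required): k=1: T vs T ✓; k=2: AT vs TG ✗; k=3: CAT vs TGG ✗; k=4: CCAT vs TGGT ✗; k=5: ACCAT vs TGGTG ✗; k=6: CACCAT vs TGGTGT ✗; k=7: ACACCAT vs TGGTGTT ✗.
Only k = 1 is perfect, so the longest perfect 3' overlap is 1.

Longest perfect overlap: 1 complementary base pair; below the dimer-risk threshold (threshold 4).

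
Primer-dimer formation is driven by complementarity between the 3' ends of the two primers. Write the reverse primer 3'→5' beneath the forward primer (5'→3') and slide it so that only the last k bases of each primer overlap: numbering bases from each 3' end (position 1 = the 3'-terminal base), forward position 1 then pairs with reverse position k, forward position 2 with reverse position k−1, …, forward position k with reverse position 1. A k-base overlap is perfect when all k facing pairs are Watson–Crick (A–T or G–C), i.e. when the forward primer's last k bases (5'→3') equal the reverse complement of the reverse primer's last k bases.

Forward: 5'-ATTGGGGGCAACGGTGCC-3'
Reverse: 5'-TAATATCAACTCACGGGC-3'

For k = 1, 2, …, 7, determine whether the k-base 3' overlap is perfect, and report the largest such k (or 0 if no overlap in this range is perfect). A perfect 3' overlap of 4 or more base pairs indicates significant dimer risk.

Last 7 bases (5'→3') — forward …CGGTGCC, reverse …CACGGGC.
Reverse complement of the reverse primer's last 7 bases: GCCCGTG; its first k bases are the reverse complement of the reverse primer's last k bases, so a perfect k-base overlap needs the forward primer's last k bases to equal them.
Comparing (forward last k vs required): k=1: C vs G ✗; k=2: CC vs GC ✗; k=3: GCC vs GCC ✓; k=4: TGCC vs GCCC ✗; k=5: GTGCC vs GCCCG ✗; k=6: GGTGCC vs GCCCGT ✗; k=7: CGGTGCC vs GCCCGTG ✗.
Only k = 3 is perfect, so the longest perfect 3' overlap is 3.

Longest perfect overlap: 3 complementary base pairs; below the dimer-risk threshold (threshold 4).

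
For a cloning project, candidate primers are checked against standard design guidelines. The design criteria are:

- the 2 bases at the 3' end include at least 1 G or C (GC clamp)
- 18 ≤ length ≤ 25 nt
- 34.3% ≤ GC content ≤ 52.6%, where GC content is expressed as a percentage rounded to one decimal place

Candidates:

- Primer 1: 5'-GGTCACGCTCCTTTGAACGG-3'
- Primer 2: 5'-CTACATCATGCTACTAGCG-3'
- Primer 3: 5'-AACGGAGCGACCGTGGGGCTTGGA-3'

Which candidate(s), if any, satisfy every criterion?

Primer 1 (20 nt, A=3 T=5 G=6 C=6): 3' end GG has 2 G/C ✓; length 20 ✓; GC 12/20 = 60.0%, outside 34.3–52.6% ✗ — fails.
Primer 2 (19 nt, A=5 T=5 G=3 C=6): 3' end CG has 2 G/C ✓; length 19 ✓; GC 9/19 = 47.4% ✓ — passes.
Primer 3 (24 nt, A=5 T=3 G=11 C=5): 3' end GA has 1 G/C ✓; length 24 ✓; GC 16/24 = 66.7%, outside 34.3–52.6% ✗ — fails.

Primer 2 only.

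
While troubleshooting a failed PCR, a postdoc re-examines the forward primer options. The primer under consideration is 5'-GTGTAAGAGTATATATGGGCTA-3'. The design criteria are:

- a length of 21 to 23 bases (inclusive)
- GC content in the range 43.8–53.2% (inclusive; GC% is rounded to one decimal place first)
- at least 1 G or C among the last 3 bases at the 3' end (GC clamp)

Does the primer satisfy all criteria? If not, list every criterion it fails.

Base counts: A=7, T=7, G=7, C=1 (length 22).
length: length 22 ✓
GC content: GC 8/22 = 36.4%, outside 43.8–53.2% ✗
GC clamp: 3' end CTA has 1 G/C ✓

Fails: GC content.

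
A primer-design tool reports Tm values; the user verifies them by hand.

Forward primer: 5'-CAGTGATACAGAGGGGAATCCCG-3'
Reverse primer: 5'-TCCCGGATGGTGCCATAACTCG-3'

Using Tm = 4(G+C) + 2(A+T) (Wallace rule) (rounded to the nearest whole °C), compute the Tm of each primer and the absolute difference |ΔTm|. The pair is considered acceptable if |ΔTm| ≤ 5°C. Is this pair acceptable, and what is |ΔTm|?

Forward: A=7 T=3 G=8 C=5 → Tm = 2·10 + 4·13 = 72°C.
Reverse: A=4 T=5 G=6 C=7 → Tm = 2·9 + 4·13 = 70°C.
|ΔTm| = |72 − 70| = 2°C, ≤ 5°C.

|ΔTm| = 2°C; the pair is acceptable.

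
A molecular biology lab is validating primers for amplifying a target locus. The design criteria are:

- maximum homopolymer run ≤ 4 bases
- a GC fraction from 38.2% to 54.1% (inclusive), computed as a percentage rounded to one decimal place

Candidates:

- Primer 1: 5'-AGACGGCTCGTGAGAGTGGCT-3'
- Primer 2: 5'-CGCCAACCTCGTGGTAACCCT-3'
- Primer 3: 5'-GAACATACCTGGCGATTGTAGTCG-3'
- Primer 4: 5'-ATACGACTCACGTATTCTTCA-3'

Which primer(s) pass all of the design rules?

Primer 1 (21 nt, A=4 T=4 G=9 C=4): longest run = 2 ✓; GC 13/21 = 61.9%, outside 38.2–54.1% ✗ — fails.
Primer 2 (21 nt, A=4 T=4 G=4 C=9): longest run = 3 ✓; GC 13/21 = 61.9%, outside 38.2–54.1% ✗ — fails.
Primer 3 (24 nt, A=6 T=6 G=7 C=5): longest run = 2 ✓; GC 12/24 = 50.0% ✓ — passes.
Primer 4 (21 nt, A=6 T=7 G=2 C=6): longest run = 2 ✓; GC 8/21 = 38.1%, outside 38.2–54.1% ✗ — fails.

Primer 3 only.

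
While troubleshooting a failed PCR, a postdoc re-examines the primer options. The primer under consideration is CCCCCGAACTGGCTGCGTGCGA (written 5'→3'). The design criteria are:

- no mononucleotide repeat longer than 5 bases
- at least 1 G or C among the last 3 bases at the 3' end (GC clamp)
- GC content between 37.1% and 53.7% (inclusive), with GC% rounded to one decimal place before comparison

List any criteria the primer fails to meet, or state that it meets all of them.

Fails: GC content.

Base counts: A=3, T=3, G=7, C=9 (length 22).
homopolymer run: longest run = 5 ✓
GC clamp: 3' end CGA has 2 G/C ✓
GC content: GC 16/22 = 72.7%, outside 37.1–53.7% ✗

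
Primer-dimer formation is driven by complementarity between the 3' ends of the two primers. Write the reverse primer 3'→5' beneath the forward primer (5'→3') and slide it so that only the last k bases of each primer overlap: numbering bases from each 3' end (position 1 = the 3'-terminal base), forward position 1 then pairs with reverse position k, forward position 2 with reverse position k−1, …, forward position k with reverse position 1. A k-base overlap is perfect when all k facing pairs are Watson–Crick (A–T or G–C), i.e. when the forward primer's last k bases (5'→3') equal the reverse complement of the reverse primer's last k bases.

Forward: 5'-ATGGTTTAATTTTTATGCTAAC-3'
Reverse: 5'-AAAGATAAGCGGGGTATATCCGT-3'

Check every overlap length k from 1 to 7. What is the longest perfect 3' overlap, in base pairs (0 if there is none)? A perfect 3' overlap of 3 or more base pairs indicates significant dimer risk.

Longest perfect overlap: 2 complementary base pairs; below the dimer-risk threshold (threshold 3).

Last 7 bases (5'→3') — forward …TGCTAAC, reverse …TATCCGT.
Reverse complement of the reverse primer's last 7 bases: ACGGATA; its first k bases are the reverse complement of the reverse primer's last k bases, so a perfect k-base overlap needs the forward primer's last k bases to equal them.
Comparing (forward last k vs required): k=1: C vs A ✗; k=2: AC vs AC ✓; k=3: AAC vs ACG ✗; k=4: TAAC vs ACGG ✗; k=5: CTAAC vs ACGGA ✗; k=6: GCTAAC vs ACGGAT ✗; k=7: TGCTAAC vs ACGGATA ✗.
Only k = 2 is perfect, so the longest perfect 3' overlap is 2.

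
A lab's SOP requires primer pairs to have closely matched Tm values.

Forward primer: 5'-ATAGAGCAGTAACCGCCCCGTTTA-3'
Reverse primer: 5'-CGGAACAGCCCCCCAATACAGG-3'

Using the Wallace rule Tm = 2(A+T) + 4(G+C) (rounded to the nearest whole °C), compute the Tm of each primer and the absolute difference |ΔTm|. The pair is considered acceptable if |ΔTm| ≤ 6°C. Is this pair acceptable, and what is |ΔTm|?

Forward: A=7 T=5 G=5 C=7 → Tm = 2·12 + 4·12 = 72°C.
Reverse: A=7 T=1 G=5 C=9 → Tm = 2·8 + 4·14 = 72°C.
|ΔTm| = |72 − 72| = 0°C, ≤ 6°C.

|ΔTm| = 0°C; the pair is acceptable.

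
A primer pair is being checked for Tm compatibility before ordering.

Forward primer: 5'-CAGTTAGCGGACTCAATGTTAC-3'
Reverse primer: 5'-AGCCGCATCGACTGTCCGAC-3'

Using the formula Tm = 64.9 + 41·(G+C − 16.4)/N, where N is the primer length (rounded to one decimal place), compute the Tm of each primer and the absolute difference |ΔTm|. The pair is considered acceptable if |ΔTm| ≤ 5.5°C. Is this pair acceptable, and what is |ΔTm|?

Forward: G+C = 10, N = 22 → Tm = 64.9 + 41·(10 − 16.4)/22 = 53.0°C.
Reverse: G+C = 13, N = 20 → Tm = 64.9 + 41·(13 − 16.4)/20 = 57.9°C.
|ΔTm| = |53.0 − 57.9| = 4.9°C, ≤ 5.5°C.

|ΔTm| = 4.9°C; the pair is acceptable.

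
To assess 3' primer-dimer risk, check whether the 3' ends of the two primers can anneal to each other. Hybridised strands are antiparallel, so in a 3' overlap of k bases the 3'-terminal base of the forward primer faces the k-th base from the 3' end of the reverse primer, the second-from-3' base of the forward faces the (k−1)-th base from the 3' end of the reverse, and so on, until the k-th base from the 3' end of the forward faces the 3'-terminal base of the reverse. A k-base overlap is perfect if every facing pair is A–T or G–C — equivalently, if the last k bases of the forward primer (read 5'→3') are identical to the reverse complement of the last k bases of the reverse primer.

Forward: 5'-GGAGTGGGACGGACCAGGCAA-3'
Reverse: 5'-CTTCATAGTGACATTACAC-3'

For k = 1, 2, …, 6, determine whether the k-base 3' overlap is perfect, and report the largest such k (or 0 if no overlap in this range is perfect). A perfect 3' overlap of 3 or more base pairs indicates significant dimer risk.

Longest perfect overlap: 0 complementary base pairs; below the dimer-risk threshold (threshold 3).

Last 6 bases (5'→3') — forward …AGGCAA, reverse …TTACAC.
Reverse complement of the reverse primer's last 6 bases: GTGTAA; its first k bases are the reverse complement of the reverse primer's last k bases, so a perfect k-base overlap needs the forward primer's last k bases to equal them.
Comparing (forward last k vs required): k=1: A vs G ✗; k=2: AA vs GT ✗; k=3: CAA vs GTG ✗; k=4: GCAA vs GTGT ✗; k=5: GGCAA vs GTGTA ✗; k=6: AGGCAA vs GTGTAA ✗.
No overlap length from 1 to 6 is perfect, so the longest perfect 3' overlap is 0.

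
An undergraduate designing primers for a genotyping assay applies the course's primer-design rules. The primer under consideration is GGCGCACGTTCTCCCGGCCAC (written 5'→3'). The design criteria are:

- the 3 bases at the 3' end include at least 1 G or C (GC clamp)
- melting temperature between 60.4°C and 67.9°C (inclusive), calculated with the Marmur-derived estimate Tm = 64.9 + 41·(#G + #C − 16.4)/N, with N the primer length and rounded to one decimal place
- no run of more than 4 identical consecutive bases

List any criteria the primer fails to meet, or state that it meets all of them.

Meets all criteria.

Base counts: A=2, T=3, G=6, C=10 (length 21).
GC clamp: 3' end CAC has 2 G/C ✓
Tm: Tm = 64.9 + 41·(16 − 16.4)/21 = 64.1°C ✓
homopolymer run: longest run = 3 ✓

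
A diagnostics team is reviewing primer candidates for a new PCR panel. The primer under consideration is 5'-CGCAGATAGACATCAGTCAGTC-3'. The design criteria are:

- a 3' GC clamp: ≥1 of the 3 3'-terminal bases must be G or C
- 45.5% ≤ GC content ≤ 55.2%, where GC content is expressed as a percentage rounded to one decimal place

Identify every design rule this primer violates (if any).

Base counts: A=7, T=4, G=5, C=6 (length 22).
GC clamp: 3' end GTC has 2 G/C ✓
GC content: GC 11/22 = 50.0% ✓

Meets all criteria.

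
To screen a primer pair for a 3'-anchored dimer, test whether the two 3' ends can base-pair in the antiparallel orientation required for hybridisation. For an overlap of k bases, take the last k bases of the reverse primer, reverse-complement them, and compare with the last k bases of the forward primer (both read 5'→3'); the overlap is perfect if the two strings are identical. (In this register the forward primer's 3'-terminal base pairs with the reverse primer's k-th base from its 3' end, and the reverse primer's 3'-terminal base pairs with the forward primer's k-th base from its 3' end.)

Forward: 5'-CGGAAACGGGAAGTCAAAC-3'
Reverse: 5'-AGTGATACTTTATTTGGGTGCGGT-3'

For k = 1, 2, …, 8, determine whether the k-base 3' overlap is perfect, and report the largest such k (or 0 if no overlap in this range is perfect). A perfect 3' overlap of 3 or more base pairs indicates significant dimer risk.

Longest perfect overlap: 2 complementary base pairs; below the dimer-risk threshold (threshold 3).

Last 8 bases (5'→3') — forward …AGTCAAAC, reverse …GGTGCGGT.
Reverse complement of the reverse primer's last 8 bases: ACCGCACC; its first k bases are the reverse complement of the reverse primer's last k bases, so a perfect k-base overlap needs the forward primer's last k bases to equal them.
Comparing (forward last k vs required): k=1: C vs A ✗; k=2: AC vs AC ✓; k=3: AAC vs ACC ✗; k=4: AAAC vs ACCG ✗; k=5: CAAAC vs ACCGC ✗; k=6: TCAAAC vs ACCGCA ✗; k=7: GTCAAAC vs ACCGCAC ✗; k=8: AGTCAAAC vs ACCGCACC ✗.
Only k = 2 is perfect, so the longest perfect 3' overlap is 2.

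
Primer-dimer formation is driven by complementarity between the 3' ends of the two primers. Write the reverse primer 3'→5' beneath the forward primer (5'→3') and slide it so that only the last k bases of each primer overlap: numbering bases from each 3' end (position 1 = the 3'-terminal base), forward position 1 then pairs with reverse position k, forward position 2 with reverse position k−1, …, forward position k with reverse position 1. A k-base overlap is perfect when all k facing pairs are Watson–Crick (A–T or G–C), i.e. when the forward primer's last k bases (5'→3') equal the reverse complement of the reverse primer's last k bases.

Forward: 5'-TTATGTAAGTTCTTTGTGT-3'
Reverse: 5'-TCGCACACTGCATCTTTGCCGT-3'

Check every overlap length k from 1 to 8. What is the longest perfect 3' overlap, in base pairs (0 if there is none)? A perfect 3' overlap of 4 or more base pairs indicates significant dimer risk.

Last 8 bases (5'→3') — forward …CTTTGTGT, reverse …TTTGCCGT.
Reverse complement of the reverse primer's last 8 bases: ACGGCAAA; its first k bases are the reverse complement of the reverse primer's last k bases, so a perfect k-base overlap needs the forward primer's last k bases to equal them.
Comparing (forward last k vs required): k=1: T vs A ✗; k=2: GT vs AC ✗; k=3: TGT vs ACG ✗; k=4: GTGT vs ACGG ✗; k=5: TGTGT vs ACGGC ✗; k=6: TTGTGT vs ACGGCA ✗; k=7: TTTGTGT vs ACGGCAA ✗; k=8: CTTTGTGT vs ACGGCAAA ✗.
No overlap length from 1 to 8 is perfect, so the longest perfect 3' overlap is 0.

Longest perfect overlap: 0 complementary base pairs; below the dimer-risk threshold (threshold 4).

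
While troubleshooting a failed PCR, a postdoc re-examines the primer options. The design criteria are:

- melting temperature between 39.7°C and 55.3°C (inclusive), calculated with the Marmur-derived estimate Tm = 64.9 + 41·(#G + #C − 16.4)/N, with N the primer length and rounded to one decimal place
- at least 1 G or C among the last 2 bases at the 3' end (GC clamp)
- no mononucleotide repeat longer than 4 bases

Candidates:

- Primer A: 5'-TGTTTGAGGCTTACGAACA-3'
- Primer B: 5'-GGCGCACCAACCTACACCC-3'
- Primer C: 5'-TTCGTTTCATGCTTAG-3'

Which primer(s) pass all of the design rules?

Primer A (19 nt, A=5 T=6 G=5 C=3): Tm = 64.9 + 41·(8 − 16.4)/19 = 46.8°C ✓; 3' end CA has 1 G/C ✓; longest run = 3 ✓ — passes.
Primer B (19 nt, A=5 T=1 G=3 C=10): Tm = 64.9 + 41·(13 − 16.4)/19 = 57.6°C, outside 39.7–55.3°C ✗; 3' end CC has 2 G/C ✓; longest run = 3 ✓ — fails.
Primer C (16 nt, A=2 T=8 G=3 C=3): Tm = 64.9 + 41·(6 − 16.4)/16 = 38.3°C, outside 39.7–55.3°C ✗; 3' end AG has 1 G/C ✓; longest run = 3 ✓ — fails.

Primer A only.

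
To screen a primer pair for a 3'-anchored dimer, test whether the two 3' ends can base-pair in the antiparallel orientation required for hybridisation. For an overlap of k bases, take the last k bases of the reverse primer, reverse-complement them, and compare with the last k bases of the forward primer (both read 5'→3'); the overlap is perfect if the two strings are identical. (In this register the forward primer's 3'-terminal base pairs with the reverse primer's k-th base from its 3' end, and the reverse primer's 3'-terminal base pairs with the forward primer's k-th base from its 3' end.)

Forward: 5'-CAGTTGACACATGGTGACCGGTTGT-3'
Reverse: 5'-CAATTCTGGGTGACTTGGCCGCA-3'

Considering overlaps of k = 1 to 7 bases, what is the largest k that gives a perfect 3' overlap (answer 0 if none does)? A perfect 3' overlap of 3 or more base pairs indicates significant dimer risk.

Longest perfect overlap: 1 complementary base pair; below the dimer-risk threshold (threshold 3).

Last 7 bases (5'→3') — forward …CGGTTGT, reverse …GGCCGCA.
Reverse complement of the reverse primer's last 7 bases: TGCGGCC; its first k bases are the reverse complement of the reverse primer's last k bases, so a perfect k-base overlap needs the forward primer's last k bases to equal them.
Comparing (forward last k vs required): k=1: T vs T ✓; k=2: GT vs TG ✗; k=3: TGT vs TGC ✗; k=4: TTGT vs TGCG ✗; k=5: GTTGT vs TGCGG ✗; k=6: GGTTGT vs TGCGGC ✗; k=7: CGGTTGT vs TGCGGCC ✗.
Only k = 1 is perfect, so the longest perfect 3' overlap is 1.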